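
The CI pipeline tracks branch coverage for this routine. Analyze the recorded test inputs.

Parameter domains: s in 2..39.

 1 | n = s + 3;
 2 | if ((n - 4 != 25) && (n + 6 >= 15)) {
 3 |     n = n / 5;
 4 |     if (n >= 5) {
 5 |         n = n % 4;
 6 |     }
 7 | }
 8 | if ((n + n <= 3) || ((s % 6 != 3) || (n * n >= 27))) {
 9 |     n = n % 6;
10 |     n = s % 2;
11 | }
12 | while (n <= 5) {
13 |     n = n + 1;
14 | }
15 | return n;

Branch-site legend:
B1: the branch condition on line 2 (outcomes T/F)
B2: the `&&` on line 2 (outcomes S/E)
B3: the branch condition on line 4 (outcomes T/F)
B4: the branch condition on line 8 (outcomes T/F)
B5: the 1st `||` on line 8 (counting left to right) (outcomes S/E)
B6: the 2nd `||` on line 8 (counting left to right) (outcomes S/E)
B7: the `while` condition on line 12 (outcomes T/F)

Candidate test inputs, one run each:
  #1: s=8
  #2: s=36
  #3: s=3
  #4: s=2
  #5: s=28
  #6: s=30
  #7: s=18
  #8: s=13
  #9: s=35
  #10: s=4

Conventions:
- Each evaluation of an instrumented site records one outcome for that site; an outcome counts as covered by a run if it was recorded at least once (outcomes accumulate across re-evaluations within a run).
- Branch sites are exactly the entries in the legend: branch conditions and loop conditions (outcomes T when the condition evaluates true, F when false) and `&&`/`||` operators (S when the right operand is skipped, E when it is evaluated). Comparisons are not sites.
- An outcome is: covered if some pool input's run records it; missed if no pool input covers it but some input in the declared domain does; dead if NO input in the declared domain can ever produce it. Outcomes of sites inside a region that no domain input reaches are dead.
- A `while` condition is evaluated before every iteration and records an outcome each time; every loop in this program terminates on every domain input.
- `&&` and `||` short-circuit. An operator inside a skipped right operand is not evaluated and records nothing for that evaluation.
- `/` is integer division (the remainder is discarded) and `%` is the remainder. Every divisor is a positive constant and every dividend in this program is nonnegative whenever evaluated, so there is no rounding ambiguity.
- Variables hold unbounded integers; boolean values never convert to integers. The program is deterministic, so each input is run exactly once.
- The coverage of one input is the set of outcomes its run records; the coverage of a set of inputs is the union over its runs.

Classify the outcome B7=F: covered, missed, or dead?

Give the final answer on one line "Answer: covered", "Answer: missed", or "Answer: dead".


B7=F is recorded by pool input(s) 1, 2, 3, 4, 5, 6, 7, 8, 9, 10 -> covered
Answer: covered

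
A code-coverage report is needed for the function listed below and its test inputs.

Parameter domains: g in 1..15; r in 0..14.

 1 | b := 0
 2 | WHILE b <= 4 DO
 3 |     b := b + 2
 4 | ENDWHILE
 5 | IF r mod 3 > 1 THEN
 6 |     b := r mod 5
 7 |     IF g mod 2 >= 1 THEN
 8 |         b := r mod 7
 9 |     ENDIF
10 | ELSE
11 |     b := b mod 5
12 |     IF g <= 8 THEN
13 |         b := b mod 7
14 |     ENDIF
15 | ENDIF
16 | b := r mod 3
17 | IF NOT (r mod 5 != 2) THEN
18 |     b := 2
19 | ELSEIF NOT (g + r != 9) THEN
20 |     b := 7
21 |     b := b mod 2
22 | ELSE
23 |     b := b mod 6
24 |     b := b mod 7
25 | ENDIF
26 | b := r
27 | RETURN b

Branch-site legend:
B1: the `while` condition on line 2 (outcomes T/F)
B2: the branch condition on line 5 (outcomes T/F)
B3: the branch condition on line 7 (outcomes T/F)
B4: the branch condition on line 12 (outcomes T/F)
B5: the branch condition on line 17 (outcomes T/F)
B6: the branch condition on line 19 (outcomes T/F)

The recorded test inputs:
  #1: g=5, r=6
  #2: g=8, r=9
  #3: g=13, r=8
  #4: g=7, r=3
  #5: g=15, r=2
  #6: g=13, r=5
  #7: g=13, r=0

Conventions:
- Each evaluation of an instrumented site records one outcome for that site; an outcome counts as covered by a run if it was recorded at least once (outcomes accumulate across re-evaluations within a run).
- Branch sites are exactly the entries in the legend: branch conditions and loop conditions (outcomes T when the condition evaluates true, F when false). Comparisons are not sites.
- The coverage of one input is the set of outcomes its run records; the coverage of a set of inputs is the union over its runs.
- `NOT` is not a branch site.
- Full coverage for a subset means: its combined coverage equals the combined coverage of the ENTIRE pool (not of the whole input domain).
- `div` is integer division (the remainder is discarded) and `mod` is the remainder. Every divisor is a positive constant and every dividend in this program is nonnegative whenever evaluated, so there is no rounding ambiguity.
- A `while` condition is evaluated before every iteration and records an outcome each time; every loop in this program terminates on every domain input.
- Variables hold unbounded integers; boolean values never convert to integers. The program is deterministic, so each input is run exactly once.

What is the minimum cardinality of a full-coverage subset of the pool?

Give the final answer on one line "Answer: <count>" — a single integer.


run #1 (g=5, r=6) runs B1->T, B1->T, B1->T, B1->F, B2->F, B4->T, B5->F, B6->F; records B1=T, B1=F, B2=F, B4=T, B5=F, B6=F
run #2 (g=8, r=9) runs B1->T, B1->T, B1->T, B1->F, B2->F, B4->T, B5->F, B6->F; records B1=T, B1=F, B2=F, B4=T, B5=F, B6=F
run #3 (g=13, r=8) runs B1->T, B1->T, B1->T, B1->F, B2->T, B3->T, B5->F, B6->F; records B1=T, B1=F, B2=T, B3=T, B5=F, B6=F
run #4 (g=7, r=3) runs B1->T, B1->T, B1->T, B1->F, B2->F, B4->T, B5->F, B6->F; records B1=T, B1=F, B2=F, B4=T, B5=F, B6=F
run #5 (g=15, r=2) runs B1->T, B1->T, B1->T, B1->F, B2->T, B3->T, B5->T; records B1=T, B1=F, B2=T, B3=T, B5=T
run #6 (g=13, r=5) runs B1->T, B1->T, B1->T, B1->F, B2->T, B3->T, B5->F, B6->F; records B1=T, B1=F, B2=T, B3=T, B5=F, B6=F
run #7 (g=13, r=0) runs B1->T, B1->T, B1->T, B1->F, B2->F, B4->F, B5->F, B6->F; records B1=T, B1=F, B2=F, B4=F, B5=F, B6=F
together the pool reaches 10 outcomes: B1=T, B1=F, B2=T, B2=F, B3=T, B4=T, B4=F, B5=T, B5=F, B6=F
size 1 is not enough: best union over all size-1 subsets is 6/10
size 2 is not enough: best union over all size-2 subsets is 9/10
the canonical winner is {1, 5, 7}: size 3, full 10-outcome coverage, earliest index list among size-3 covers
Answer: 3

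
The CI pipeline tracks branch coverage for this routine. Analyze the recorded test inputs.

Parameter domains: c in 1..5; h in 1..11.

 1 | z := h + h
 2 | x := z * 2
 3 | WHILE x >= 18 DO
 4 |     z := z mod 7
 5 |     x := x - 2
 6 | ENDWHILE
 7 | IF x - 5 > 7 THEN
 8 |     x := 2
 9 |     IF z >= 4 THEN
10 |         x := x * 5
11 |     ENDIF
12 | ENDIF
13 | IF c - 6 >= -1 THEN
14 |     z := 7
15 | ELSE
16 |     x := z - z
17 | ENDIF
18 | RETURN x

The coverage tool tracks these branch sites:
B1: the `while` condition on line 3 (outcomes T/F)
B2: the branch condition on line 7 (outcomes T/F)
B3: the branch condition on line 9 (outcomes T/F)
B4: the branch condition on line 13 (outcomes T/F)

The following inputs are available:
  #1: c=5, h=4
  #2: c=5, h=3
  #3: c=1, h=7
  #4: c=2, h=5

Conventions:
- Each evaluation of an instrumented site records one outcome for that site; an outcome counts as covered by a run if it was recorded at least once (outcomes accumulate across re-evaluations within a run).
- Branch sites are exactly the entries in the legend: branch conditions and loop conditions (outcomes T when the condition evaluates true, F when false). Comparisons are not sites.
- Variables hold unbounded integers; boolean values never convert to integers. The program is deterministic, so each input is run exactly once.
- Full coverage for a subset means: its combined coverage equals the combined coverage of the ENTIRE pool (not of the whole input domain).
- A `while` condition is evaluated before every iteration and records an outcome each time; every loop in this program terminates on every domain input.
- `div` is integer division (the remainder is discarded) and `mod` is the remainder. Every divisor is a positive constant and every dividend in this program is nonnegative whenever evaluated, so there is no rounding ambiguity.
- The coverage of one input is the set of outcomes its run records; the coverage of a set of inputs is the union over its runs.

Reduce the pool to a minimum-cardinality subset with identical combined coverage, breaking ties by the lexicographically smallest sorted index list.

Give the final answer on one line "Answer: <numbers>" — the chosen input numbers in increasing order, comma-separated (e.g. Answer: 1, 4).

input #1, c=5, h=4: events B1->F, B2->T, B3->T, B4->T; outcomes B1=F, B2=T, B3=T, B4=T
input #2, c=5, h=3: events B1->F, B2->F, B4->T; outcomes B1=F, B2=F, B4=T
input #3, c=1, h=7: events B1->T, B1->T, B1->T, B1->T, B1->T, B1->T, B1->F, B2->T, B3->F, B4->F; outcomes B1=T, B1=F, B2=T, B3=F, B4=F
input #4, c=2, h=5: events B1->T, B1->T, B1->F, B2->T, B3->F, B4->F; outcomes B1=T, B1=F, B2=T, B3=F, B4=F
union over all inputs: B1=T, B1=F, B2=T, B2=F, B3=T, B3=F, B4=T, B4=F (8 outcomes)
no size-1 subset reaches all 8 outcomes (best union: 5/8)
no size-2 subset reaches all 8 outcomes (best union: 7/8)
size 3: inputs {1, 2, 3} cover all 8 outcomes, and no lexicographically smaller subset of this size does

Answer: 1, 2, 3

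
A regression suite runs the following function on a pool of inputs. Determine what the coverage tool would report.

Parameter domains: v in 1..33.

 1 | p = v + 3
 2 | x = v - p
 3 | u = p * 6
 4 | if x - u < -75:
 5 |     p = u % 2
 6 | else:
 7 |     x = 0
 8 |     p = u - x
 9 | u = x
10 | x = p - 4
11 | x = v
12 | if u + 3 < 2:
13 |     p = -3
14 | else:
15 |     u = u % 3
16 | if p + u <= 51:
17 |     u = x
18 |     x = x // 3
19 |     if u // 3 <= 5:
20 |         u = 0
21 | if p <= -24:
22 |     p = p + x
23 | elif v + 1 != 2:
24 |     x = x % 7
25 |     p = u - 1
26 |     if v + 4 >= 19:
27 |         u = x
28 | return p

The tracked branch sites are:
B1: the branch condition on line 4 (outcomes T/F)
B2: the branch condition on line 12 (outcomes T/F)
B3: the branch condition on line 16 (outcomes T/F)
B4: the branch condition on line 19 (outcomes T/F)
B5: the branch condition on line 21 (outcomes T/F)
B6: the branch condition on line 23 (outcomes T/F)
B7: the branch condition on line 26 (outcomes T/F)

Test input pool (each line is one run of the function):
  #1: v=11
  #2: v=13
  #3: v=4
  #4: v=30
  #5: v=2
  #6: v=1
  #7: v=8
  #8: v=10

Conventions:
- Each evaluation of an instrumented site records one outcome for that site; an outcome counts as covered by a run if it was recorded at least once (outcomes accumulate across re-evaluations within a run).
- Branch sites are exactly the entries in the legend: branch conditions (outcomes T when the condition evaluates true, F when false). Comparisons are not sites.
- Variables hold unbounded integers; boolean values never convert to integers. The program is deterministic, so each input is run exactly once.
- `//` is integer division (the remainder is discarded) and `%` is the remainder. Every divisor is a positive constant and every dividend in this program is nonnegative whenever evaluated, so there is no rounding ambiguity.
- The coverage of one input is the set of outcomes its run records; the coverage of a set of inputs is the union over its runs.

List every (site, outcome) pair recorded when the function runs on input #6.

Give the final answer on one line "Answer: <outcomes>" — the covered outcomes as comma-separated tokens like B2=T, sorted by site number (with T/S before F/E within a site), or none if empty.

Event log for input #6 (v=1):
  B1->F, B2->F, B3->T, B4->T, B5->F, B6->F
deduplicating events, the covered set is: B1=F, B2=F, B3=T, B4=T, B5=F, B6=F

Answer: B1=F, B2=F, B3=T, B4=T, B5=F, B6=F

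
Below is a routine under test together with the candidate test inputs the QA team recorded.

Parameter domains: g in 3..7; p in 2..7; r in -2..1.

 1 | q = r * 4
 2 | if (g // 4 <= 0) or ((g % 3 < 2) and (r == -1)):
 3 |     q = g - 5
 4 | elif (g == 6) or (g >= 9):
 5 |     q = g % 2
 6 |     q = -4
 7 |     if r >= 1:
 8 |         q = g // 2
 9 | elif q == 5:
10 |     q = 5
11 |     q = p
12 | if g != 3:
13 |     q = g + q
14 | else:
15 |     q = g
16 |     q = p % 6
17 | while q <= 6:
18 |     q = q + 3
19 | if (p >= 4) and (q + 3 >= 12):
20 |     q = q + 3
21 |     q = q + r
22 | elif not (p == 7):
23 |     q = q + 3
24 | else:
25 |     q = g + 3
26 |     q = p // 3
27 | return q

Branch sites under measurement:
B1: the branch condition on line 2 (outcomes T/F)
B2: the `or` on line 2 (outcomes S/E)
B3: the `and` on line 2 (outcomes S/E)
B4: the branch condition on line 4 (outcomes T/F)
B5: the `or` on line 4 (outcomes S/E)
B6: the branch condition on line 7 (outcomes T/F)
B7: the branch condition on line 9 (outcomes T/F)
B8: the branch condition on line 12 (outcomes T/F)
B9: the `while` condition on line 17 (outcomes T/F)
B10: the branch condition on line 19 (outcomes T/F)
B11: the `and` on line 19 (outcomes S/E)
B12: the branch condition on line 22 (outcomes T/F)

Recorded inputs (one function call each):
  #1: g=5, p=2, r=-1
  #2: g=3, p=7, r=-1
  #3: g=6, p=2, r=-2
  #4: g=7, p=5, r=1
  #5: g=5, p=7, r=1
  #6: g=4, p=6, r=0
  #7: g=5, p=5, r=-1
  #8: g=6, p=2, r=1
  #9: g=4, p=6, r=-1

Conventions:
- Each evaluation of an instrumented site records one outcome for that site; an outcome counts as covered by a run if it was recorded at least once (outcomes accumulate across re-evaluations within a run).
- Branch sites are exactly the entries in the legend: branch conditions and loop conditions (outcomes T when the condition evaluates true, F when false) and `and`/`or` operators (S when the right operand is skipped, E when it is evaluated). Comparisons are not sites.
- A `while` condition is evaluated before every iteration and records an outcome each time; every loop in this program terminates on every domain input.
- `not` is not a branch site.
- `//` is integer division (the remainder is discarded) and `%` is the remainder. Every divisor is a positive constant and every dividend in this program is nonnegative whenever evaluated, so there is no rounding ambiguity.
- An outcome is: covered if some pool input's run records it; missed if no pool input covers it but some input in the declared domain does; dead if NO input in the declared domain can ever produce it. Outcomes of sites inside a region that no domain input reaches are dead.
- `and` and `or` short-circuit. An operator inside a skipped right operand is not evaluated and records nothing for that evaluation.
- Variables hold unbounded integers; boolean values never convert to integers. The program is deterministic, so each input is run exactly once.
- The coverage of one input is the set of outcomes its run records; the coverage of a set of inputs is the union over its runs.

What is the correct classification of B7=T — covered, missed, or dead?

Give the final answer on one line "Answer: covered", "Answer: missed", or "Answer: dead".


no pool input records B7=T
checking all 120 inputs in the declared domain: B7=T is never recorded -> dead
Answer: dead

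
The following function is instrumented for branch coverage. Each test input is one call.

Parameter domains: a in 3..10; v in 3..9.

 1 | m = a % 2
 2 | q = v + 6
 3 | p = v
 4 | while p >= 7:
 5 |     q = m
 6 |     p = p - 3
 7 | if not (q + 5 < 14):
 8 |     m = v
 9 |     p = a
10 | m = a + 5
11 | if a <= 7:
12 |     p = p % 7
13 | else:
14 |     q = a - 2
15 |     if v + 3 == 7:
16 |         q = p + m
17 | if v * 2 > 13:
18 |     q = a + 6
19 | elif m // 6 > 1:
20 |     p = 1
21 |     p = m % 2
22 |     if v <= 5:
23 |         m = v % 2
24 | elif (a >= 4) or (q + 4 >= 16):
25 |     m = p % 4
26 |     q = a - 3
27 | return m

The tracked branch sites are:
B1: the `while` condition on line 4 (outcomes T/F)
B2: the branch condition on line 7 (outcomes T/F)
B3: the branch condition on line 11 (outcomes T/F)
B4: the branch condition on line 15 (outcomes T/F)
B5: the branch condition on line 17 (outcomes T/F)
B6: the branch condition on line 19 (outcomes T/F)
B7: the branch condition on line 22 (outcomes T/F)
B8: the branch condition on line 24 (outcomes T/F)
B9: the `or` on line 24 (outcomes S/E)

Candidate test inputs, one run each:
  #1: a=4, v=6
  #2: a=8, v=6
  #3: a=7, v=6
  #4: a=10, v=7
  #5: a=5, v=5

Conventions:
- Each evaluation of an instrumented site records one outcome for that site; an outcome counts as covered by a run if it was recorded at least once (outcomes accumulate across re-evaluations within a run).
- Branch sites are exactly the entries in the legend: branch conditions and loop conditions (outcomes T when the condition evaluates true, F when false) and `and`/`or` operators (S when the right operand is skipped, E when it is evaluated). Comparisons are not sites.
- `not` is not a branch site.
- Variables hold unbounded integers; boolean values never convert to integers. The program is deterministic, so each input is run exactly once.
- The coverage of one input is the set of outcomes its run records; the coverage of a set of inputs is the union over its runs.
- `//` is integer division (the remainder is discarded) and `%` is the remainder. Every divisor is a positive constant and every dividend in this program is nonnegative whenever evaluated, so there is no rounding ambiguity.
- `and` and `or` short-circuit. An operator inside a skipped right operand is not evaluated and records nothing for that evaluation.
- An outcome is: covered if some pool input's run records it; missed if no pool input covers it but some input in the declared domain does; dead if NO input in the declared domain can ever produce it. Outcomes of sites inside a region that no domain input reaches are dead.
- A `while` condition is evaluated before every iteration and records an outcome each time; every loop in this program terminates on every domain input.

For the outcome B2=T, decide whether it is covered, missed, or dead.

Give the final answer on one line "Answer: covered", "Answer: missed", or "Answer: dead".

B2=T is recorded by pool input(s) 1, 2, 3, 5 -> covered

Answer: covered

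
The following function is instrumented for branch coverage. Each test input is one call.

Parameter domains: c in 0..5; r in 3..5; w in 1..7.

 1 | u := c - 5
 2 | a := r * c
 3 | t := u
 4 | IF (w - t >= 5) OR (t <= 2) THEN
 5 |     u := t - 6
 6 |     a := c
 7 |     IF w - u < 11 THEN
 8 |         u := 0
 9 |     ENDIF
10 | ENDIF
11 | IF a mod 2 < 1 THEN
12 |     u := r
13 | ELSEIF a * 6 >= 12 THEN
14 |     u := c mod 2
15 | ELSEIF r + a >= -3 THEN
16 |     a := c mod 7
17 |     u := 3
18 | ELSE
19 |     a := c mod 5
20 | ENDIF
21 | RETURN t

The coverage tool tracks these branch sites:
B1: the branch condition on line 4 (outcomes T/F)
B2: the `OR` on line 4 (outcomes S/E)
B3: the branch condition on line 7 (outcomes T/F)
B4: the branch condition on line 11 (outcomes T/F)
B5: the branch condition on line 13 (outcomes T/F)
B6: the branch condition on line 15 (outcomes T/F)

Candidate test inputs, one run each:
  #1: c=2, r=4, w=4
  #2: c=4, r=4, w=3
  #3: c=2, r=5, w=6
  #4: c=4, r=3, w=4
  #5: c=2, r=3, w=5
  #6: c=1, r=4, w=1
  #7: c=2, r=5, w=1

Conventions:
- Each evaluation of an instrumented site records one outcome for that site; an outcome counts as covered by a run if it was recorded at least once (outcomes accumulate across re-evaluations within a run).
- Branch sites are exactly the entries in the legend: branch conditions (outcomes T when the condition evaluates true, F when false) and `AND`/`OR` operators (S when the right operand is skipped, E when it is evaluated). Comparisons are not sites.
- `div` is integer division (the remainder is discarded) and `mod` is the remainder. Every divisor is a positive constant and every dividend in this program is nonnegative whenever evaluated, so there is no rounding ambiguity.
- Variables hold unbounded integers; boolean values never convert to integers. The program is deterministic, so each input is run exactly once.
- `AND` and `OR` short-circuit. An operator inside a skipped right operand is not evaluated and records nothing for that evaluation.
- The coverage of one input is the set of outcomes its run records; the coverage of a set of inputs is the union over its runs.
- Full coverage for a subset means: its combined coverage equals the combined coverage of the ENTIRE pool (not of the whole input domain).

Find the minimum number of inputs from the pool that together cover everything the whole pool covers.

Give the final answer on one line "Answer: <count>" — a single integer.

run #1 (c=2, r=4, w=4) runs B2->S, B1->T, B3->F, B4->T; records B1=T, B2=S, B3=F, B4=T
run #2 (c=4, r=4, w=3) runs B2->E, B1->T, B3->T, B4->T; records B1=T, B2=E, B3=T, B4=T
run #3 (c=2, r=5, w=6) runs B2->S, B1->T, B3->F, B4->T; records B1=T, B2=S, B3=F, B4=T
run #4 (c=4, r=3, w=4) runs B2->S, B1->T, B3->F, B4->T; records B1=T, B2=S, B3=F, B4=T
run #5 (c=2, r=3, w=5) runs B2->S, B1->T, B3->F, B4->T; records B1=T, B2=S, B3=F, B4=T
run #6 (c=1, r=4, w=1) runs B2->S, B1->T, B3->F, B4->F, B5->F, B6->T; records B1=T, B2=S, B3=F, B4=F, B5=F, B6=T
run #7 (c=2, r=5, w=1) runs B2->E, B1->T, B3->T, B4->T; records B1=T, B2=E, B3=T, B4=T
the full pool covers 9 outcomes: B1=T, B2=S, B2=E, B3=T, B3=F, B4=T, B4=F, B5=F, B6=T
size 1 is not enough: best union over all size-1 subsets is 6/9
inputs {2, 6} (size 2) cover everything; no size-2 subset with a lexicographically smaller index list covers all 9

Answer: 2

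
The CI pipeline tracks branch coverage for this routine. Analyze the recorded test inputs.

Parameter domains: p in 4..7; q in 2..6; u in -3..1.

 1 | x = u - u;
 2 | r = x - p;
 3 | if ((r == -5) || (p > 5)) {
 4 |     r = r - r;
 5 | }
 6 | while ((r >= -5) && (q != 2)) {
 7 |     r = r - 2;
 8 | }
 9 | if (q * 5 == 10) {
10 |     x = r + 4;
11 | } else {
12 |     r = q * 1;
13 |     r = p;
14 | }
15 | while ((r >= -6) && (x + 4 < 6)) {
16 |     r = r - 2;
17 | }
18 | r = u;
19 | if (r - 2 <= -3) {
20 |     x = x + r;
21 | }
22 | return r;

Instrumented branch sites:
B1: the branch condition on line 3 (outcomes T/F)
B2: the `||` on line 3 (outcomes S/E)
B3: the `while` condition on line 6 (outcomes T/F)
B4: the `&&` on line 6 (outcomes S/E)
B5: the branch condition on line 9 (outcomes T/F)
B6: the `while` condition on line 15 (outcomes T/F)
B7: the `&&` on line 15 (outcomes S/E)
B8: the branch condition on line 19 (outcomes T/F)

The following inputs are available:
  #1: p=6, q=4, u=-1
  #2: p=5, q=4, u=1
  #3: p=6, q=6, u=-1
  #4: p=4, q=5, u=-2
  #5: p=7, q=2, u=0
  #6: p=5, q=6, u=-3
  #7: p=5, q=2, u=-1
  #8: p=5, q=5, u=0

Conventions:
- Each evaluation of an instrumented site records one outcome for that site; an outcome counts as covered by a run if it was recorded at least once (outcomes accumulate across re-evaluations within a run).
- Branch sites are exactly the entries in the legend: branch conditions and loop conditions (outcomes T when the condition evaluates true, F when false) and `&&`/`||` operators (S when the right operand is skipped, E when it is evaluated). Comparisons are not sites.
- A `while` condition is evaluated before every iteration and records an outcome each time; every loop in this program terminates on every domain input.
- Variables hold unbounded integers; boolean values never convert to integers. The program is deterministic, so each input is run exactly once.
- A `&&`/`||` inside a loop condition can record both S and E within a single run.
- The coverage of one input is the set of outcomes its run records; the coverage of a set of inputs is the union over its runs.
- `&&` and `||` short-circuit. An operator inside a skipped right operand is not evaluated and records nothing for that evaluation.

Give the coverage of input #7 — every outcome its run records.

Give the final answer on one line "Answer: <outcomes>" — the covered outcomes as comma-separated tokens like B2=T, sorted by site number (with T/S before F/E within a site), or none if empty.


Event log for input #7 (p=5, q=2, u=-1):
  B2->S, B1->T, B4->E, B3->F, B5->T, B7->E, B6->F, B8->T
collecting distinct outcomes: B1=T, B2=S, B3=F, B4=E, B5=T, B6=F, B7=E, B8=T
Answer: B1=T, B2=S, B3=F, B4=E, B5=T, B6=F, B7=E, B8=T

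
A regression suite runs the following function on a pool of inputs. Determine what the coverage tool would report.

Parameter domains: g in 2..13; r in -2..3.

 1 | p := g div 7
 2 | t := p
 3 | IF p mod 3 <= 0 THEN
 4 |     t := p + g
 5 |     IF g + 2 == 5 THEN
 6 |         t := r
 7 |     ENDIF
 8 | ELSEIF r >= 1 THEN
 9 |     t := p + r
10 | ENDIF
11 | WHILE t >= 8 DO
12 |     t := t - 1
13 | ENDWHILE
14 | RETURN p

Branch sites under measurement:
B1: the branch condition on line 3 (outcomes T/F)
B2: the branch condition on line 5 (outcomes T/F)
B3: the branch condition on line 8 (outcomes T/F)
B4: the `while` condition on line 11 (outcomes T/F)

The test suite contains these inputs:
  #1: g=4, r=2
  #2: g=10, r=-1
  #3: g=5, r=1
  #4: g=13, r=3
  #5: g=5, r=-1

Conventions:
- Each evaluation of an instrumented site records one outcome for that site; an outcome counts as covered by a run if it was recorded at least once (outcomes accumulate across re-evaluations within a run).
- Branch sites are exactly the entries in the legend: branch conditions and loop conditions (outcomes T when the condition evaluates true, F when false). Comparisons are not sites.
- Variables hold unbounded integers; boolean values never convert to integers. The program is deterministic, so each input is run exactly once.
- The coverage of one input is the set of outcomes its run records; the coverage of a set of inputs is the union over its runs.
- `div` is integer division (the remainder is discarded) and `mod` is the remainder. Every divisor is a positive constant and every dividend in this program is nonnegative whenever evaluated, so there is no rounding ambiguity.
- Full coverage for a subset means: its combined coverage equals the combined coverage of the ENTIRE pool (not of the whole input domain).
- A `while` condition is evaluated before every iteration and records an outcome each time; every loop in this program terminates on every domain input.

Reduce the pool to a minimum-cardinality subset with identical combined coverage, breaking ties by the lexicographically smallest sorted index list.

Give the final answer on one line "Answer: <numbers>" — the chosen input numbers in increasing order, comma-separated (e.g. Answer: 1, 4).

#1 (g=4, r=2) -> covered: B1=T, B2=F, B4=F
#2 (g=10, r=-1) -> covered: B1=F, B3=F, B4=F
#3 (g=5, r=1) -> covered: B1=T, B2=F, B4=F
#4 (g=13, r=3) -> covered: B1=F, B3=T, B4=F
#5 (g=5, r=-1) -> covered: B1=T, B2=F, B4=F
pool-wide coverage (6 outcomes): B1=T, B1=F, B2=F, B3=T, B3=F, B4=F
checked all size-1 subsets: none covers 6 outcomes (max 3/6)
checked all size-2 subsets: none covers 6 outcomes (max 5/6)
at size 3, {1, 2, 4} reaches all 6 outcomes; every lexicographically earlier size-3 subset fails

Answer: 1, 2, 4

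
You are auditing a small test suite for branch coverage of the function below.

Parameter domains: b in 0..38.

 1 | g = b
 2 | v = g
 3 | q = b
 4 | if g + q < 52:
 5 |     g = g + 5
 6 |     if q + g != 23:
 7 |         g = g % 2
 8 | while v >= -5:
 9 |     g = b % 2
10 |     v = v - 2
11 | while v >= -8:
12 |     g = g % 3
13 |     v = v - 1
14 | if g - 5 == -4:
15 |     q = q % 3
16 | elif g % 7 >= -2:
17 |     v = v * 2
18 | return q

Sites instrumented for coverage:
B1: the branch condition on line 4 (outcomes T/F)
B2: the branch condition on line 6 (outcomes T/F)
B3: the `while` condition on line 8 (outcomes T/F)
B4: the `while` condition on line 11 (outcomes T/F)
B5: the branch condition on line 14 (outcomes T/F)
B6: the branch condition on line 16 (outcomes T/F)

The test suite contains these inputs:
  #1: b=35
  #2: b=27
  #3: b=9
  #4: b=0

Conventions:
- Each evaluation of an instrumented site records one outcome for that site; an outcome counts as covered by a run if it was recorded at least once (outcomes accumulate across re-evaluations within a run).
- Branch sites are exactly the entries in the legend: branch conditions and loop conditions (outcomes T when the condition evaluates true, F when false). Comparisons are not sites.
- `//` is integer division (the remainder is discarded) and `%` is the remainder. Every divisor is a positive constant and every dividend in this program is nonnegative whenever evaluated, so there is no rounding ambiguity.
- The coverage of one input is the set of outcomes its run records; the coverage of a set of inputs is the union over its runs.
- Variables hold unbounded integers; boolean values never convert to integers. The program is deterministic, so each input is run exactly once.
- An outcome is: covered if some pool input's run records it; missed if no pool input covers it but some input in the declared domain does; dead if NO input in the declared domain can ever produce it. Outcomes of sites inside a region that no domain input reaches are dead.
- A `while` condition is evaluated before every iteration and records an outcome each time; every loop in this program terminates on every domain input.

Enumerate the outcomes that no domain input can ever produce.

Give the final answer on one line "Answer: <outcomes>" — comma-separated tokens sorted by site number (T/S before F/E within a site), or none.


exhaustive pass over the 39-input domain:
  B6=F: never recorded by any domain input -> dead
  reachable outcomes have witnesses, e.g. B1=T (e.g. b=0), B1=F (e.g. b=26), B2=T (e.g. b=0), B2=F (e.g. b=9)
Answer: B6=F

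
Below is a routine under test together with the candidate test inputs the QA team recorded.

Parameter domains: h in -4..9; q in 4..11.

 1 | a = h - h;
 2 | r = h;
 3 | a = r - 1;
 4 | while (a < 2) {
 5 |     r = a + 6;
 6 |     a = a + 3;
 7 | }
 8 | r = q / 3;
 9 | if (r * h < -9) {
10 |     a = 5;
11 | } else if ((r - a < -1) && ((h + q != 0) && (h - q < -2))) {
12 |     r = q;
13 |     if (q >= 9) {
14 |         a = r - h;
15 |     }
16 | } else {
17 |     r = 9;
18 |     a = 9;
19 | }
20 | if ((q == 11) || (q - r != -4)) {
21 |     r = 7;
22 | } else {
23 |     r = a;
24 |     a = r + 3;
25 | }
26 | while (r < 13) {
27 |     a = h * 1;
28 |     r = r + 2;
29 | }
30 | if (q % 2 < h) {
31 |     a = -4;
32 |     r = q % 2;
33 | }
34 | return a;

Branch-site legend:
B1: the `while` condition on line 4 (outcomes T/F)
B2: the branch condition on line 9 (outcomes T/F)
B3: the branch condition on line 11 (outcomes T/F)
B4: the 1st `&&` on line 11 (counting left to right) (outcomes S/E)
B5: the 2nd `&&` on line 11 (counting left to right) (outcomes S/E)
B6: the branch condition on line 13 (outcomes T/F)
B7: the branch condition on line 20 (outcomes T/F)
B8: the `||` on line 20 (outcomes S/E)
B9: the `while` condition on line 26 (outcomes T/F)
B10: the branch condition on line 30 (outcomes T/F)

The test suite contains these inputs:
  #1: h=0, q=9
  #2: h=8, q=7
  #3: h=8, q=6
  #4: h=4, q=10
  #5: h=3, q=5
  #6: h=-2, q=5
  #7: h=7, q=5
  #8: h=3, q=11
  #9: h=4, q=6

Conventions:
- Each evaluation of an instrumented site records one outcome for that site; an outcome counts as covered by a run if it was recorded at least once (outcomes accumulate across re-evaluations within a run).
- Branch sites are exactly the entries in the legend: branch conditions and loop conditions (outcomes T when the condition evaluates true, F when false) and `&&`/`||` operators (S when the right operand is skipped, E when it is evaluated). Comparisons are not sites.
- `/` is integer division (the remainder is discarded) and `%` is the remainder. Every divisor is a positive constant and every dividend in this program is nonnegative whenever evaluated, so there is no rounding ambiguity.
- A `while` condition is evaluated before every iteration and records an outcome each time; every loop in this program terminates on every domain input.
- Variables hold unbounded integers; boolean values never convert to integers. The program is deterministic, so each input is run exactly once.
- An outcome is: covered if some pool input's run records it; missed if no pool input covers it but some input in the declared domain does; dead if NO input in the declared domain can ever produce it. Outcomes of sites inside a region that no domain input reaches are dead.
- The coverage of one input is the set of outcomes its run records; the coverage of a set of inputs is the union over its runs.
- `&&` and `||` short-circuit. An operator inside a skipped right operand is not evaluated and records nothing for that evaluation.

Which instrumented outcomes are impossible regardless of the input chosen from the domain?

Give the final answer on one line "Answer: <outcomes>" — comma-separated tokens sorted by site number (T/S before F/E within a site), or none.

running all 112 domain inputs and tallying outcomes:
  reachable outcomes have witnesses, e.g. B1=T (e.g. h=-4, q=4), B1=F (e.g. h=-4, q=4), B2=T (e.g. h=-4, q=9), B2=F (e.g. h=-4, q=4)

Answer: none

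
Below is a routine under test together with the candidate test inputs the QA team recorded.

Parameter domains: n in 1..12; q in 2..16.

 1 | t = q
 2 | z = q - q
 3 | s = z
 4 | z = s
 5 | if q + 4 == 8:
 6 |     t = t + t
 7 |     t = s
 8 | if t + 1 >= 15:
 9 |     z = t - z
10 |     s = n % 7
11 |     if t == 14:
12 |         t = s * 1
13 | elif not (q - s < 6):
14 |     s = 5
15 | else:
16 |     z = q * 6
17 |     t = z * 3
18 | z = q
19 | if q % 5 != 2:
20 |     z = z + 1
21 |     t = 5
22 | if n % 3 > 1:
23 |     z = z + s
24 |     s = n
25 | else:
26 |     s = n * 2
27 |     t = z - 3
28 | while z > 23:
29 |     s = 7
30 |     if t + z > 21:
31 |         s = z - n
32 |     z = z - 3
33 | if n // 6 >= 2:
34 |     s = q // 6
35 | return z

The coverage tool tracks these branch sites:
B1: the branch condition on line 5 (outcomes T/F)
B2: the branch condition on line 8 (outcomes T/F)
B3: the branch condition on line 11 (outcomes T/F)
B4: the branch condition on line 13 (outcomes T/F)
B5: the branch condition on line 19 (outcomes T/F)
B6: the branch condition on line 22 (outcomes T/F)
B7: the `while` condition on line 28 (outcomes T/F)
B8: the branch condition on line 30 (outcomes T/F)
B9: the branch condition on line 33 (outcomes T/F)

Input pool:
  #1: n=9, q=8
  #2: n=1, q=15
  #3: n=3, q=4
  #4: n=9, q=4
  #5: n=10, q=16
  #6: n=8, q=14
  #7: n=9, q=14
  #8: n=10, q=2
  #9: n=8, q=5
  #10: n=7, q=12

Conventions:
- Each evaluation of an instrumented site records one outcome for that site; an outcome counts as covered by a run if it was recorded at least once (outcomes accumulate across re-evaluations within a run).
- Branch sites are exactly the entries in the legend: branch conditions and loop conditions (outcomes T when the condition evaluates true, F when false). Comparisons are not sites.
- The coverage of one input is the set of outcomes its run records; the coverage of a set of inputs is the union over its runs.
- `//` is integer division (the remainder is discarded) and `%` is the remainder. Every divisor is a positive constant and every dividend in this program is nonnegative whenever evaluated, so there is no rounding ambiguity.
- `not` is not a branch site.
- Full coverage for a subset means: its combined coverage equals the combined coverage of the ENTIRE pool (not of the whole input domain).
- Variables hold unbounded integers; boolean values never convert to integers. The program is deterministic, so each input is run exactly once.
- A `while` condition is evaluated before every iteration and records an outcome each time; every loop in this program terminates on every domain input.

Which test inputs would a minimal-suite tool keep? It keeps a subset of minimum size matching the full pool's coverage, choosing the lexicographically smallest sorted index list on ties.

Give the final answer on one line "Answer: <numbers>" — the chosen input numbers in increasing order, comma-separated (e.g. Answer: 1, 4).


test 1 (n=9, q=8) fires B1->F, B2->F, B4->T, B5->T, B6->F, B7->F, B9->F; hits B1=F, B2=F, B4=T, B5=T, B6=F, B7=F, B9=F
test 2 (n=1, q=15) fires B1->F, B2->T, B3->F, B5->T, B6->F, B7->F, B9->F; hits B1=F, B2=T, B3=F, B5=T, B6=F, B7=F, B9=F
test 3 (n=3, q=4) fires B1->T, B2->F, B4->F, B5->T, B6->F, B7->F, B9->F; hits B1=T, B2=F, B4=F, B5=T, B6=F, B7=F, B9=F
test 4 (n=9, q=4) fires B1->T, B2->F, B4->F, B5->T, B6->F, B7->F, B9->F; hits B1=T, B2=F, B4=F, B5=T, B6=F, B7=F, B9=F
test 5 (n=10, q=16) fires B1->F, B2->T, B3->F, B5->T, B6->F, B7->F, B9->F; hits B1=F, B2=T, B3=F, B5=T, B6=F, B7=F, B9=F
test 6 (n=8, q=14) fires B1->F, B2->T, B3->T, B5->T, B6->T, B7->F, B9->F; hits B1=F, B2=T, B3=T, B5=T, B6=T, B7=F, B9=F
test 7 (n=9, q=14) fires B1->F, B2->T, B3->T, B5->T, B6->F, B7->F, B9->F; hits B1=F, B2=T, B3=T, B5=T, B6=F, B7=F, B9=F
test 8 (n=10, q=2) fires B1->F, B2->F, B4->F, B5->F, B6->F, B7->F, B9->F; hits B1=F, B2=F, B4=F, B5=F, B6=F, B7=F, B9=F
test 9 (n=8, q=5) fires B1->F, B2->F, B4->F, B5->T, B6->T, B7->F, B9->F; hits B1=F, B2=F, B4=F, B5=T, B6=T, B7=F, B9=F
test 10 (n=7, q=12) fires B1->F, B2->F, B4->T, B5->F, B6->F, B7->F, B9->F; hits B1=F, B2=F, B4=T, B5=F, B6=F, B7=F, B9=F
the full pool covers 14 outcomes: B1=T, B1=F, B2=T, B2=F, B3=T, B3=F, B4=T, B4=F, B5=T, B5=F, B6=T, B6=F, B7=F, B9=F
checked all size-1 subsets: none covers 14 outcomes (max 7/14)
checked all size-2 subsets: none covers 14 outcomes (max 11/14)
checked all size-3 subsets: none covers 14 outcomes (max 13/14)
the canonical winner is {2, 3, 6, 10}: size 4, full 14-outcome coverage, earliest index list among size-4 covers
Answer: 2, 3, 6, 10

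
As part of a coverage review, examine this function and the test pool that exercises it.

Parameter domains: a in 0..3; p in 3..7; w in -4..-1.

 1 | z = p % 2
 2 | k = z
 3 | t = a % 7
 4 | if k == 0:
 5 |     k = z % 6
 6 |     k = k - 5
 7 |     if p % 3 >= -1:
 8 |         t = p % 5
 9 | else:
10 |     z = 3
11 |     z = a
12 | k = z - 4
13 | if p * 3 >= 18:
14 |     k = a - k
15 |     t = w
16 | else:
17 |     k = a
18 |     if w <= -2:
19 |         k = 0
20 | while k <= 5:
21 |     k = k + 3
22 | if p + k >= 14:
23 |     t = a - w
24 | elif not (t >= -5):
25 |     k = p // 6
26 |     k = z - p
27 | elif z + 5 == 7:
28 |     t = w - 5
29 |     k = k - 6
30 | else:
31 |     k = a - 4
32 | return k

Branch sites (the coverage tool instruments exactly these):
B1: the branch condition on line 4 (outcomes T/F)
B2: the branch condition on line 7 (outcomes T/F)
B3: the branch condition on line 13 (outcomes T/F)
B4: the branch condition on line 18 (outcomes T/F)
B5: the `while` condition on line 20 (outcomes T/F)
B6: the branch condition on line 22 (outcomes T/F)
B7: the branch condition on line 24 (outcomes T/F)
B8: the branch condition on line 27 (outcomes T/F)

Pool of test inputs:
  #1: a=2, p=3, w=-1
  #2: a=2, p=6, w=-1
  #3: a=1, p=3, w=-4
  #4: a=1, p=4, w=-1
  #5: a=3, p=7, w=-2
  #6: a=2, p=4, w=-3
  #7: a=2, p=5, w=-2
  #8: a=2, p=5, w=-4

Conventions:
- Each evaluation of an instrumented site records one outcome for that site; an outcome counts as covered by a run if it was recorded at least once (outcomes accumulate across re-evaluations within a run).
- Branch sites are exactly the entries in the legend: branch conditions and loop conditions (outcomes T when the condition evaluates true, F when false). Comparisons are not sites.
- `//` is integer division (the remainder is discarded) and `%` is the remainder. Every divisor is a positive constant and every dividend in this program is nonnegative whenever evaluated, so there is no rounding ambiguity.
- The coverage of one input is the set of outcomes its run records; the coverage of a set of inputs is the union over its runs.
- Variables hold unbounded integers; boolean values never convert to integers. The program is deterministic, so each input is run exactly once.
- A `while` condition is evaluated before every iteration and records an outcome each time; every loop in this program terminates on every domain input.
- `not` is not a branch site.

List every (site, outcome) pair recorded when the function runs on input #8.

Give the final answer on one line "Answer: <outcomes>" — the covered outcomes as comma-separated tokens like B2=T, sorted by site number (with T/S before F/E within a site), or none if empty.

Running input #8 (a=2, p=5, w=-4), event by event:
  B1->F, B3->F, B4->T, B5->T, B5->T, B5->F, B6->F, B7->F, B8->T
deduplicating events, the covered set is: B1=F, B3=F, B4=T, B5=T, B5=F, B6=F, B7=F, B8=T

Answer: B1=F, B3=F, B4=T, B5=T, B5=F, B6=F, B7=F, B8=T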